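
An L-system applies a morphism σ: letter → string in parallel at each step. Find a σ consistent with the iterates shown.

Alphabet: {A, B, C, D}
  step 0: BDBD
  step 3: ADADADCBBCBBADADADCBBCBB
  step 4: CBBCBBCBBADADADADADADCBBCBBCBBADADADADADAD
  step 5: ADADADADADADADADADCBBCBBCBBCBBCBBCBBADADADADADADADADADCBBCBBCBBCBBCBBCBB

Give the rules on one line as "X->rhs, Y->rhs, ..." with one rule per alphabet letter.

  step 4 ⇒ step 5: CBBCBBCBBADADADADADADCBBCBBCBBADADADADADAD ⇒ AD·AD·AD·AD·AD·AD·AD·AD·AD·C·BB·C·BB·C·BB·C·BB·C·BB·C·BB·AD·AD·AD·AD·AD·AD·AD·AD·AD·C·BB·C·BB·C·BB·C·BB·C·BB·C·BB
    A ↦ C
    B ↦ AD
    C ↦ AD
    D ↦ BB

A->C, B->AD, C->AD, D->BB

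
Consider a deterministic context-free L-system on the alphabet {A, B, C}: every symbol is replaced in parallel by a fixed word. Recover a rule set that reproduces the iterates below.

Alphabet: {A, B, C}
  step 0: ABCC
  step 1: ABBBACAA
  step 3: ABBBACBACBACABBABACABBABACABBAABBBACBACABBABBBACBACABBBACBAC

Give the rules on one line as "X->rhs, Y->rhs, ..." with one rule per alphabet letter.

A->ABB, B->BAC, C->A

  step 0 ⇒ step 1: ABCC ⇒ ABB·BAC·A·A
    A ↦ ABB
    B ↦ BAC
    C ↦ A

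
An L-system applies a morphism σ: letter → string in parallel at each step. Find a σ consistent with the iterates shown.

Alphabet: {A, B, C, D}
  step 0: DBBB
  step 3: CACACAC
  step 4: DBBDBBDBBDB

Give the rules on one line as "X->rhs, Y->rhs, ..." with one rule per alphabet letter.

A->B, B->C, C->DB, D->A

  step 3 ⇒ step 4: CACACAC ⇒ DB·B·DB·B·DB·B·DB
    A ↦ B
    C ↦ DB
    B ↦ C  (constrained at step 0)
    D ↦ A  (constrained at step 0)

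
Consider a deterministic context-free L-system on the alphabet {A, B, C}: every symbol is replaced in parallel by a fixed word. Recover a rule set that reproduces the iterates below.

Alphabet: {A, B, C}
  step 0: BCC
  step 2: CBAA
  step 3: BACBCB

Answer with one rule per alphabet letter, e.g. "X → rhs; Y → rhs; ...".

  step 2 ⇒ step 3: CBAA ⇒ B·A·CB·CB
    A ↦ CB
    B ↦ A
    C ↦ B

A->CB, B->A, C->B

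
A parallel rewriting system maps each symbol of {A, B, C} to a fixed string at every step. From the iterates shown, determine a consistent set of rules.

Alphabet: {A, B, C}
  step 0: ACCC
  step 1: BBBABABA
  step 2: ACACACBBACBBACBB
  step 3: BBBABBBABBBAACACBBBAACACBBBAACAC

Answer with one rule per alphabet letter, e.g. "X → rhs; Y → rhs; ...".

A->BB, B->AC, C->BA

  step 2 ⇒ step 3: ACACACBBACBBACBB ⇒ BB·BA·BB·BA·BB·BA·AC·AC·BB·BA·AC·AC·BB·BA·AC·AC
    A ↦ BB
    B ↦ AC
    C ↦ BA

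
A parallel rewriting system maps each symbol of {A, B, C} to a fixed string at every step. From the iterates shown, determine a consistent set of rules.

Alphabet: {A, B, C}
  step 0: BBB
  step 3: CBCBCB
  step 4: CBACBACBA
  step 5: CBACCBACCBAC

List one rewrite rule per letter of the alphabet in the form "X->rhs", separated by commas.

  step 4 ⇒ step 5: CBACBACBA ⇒ CB·A·C·CB·A·C·CB·A·C
    A ↦ C
    B ↦ A
    C ↦ CB

A->C, B->A, C->CB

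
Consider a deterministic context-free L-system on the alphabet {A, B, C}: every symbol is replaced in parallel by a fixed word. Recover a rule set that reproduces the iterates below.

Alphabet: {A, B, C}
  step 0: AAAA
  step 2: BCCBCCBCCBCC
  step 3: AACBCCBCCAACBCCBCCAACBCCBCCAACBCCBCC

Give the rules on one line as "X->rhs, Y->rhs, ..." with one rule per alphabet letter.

A->C, B->AAC, C->BCC

  step 2 ⇒ step 3: BCCBCCBCCBCC ⇒ AAC·BCC·BCC·AAC·BCC·BCC·AAC·BCC·BCC·AAC·BCC·BCC
    B ↦ AAC
    C ↦ BCC
    A ↦ C  (constrained at step 0)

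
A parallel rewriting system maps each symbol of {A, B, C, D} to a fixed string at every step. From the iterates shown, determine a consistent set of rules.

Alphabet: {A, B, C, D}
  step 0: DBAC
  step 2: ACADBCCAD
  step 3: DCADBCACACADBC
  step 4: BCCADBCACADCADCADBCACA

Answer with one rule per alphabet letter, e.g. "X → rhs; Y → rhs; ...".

  step 3 ⇒ step 4: DCADBCACACADBC ⇒ BC·CA·D·BC·A·CA·D·CA·D·CA·D·BC·A·CA
    A ↦ D
    B ↦ A
    C ↦ CA
    D ↦ BC

A->D, B->A, C->CA, D->BC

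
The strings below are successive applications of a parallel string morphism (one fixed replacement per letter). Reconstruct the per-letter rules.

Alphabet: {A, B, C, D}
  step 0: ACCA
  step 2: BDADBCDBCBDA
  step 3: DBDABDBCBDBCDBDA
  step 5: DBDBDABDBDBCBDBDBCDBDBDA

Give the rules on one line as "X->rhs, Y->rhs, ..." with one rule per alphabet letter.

A->DA, B->D, C->BC, D->B

  step 2 ⇒ step 3: BDADBCDBCBDA ⇒ D·B·DA·B·D·BC·B·D·BC·D·B·DA
    A ↦ DA
    B ↦ D
    C ↦ BC
    D ↦ B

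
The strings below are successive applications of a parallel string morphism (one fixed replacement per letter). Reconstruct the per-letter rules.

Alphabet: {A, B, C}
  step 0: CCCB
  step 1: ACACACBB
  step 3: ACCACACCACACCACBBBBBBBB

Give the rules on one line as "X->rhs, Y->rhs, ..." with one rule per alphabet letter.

A->C, B->BB, C->AC

  step 0 ⇒ step 1: CCCB ⇒ AC·AC·AC·BB
    B ↦ BB
    C ↦ AC
    A ↦ C  (constrained at step 1)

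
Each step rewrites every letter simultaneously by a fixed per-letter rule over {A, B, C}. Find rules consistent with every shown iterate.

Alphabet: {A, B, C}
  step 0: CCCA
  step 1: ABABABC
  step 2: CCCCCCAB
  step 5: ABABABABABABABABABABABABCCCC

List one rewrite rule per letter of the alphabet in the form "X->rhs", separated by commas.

  step 1 ⇒ step 2: ABABABC ⇒ C·C·C·C·C·C·AB
    A ↦ C
    B ↦ C
    C ↦ AB

A->C, B->C, C->AB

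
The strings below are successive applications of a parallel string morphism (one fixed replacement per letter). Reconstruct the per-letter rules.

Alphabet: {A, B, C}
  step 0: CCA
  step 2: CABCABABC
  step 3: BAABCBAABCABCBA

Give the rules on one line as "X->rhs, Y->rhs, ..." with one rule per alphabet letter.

  step 2 ⇒ step 3: CABCABABC ⇒ BA·AB·C·BA·AB·C·AB·C·BA
    A ↦ AB
    B ↦ C
    C ↦ BA

A->AB, B->C, C->BA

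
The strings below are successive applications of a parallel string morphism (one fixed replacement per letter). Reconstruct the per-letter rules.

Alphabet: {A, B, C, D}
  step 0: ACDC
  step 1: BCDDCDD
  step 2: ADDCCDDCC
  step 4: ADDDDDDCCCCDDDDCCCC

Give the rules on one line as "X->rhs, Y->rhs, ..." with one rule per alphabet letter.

  step 1 ⇒ step 2: BCDDCDD ⇒ A·DD·C·C·DD·C·C
    B ↦ A
    C ↦ DD
    D ↦ C
  step 0 ⇒ step 1: ACDC ⇒ BC·DD·C·DD
    A ↦ BC

A->BC, B->A, C->DD, D->C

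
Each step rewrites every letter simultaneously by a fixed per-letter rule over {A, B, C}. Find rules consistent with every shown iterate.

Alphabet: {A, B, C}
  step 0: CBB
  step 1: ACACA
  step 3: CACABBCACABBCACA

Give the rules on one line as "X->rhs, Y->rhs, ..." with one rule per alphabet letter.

  step 0 ⇒ step 1: CBB ⇒ A·CA·CA
    B ↦ CA
    C ↦ A
    A ↦ BB  (constrained at step 1)

A->BB, B->CA, C->A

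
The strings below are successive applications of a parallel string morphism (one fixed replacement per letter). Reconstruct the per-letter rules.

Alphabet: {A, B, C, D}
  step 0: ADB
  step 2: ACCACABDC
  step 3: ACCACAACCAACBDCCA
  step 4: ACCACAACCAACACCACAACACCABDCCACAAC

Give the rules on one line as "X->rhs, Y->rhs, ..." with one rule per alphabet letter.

A->AC, B->BD, C->CA, D->C

  step 3 ⇒ step 4: ACCACAACCAACBDCCA ⇒ AC·CA·CA·AC·CA·AC·AC·CA·CA·AC·AC·CA·BD·C·CA·CA·AC
    A ↦ AC
    B ↦ BD
    C ↦ CA
    D ↦ C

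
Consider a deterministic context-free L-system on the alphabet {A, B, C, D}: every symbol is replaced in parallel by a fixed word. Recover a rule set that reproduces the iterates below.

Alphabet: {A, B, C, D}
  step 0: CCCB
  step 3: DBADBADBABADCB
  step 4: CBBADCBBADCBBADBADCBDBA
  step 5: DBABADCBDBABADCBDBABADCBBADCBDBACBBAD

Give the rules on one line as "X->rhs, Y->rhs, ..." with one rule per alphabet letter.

A->D, B->BA, C->D, D->CB

  step 4 ⇒ step 5: CBBADCBBADCBBADBADCBDBA ⇒ D·BA·BA·D·CB·D·BA·BA·D·CB·D·BA·BA·D·CB·BA·D·CB·D·BA·CB·BA·D
    A ↦ D
    B ↦ BA
    C ↦ D
    D ↦ CB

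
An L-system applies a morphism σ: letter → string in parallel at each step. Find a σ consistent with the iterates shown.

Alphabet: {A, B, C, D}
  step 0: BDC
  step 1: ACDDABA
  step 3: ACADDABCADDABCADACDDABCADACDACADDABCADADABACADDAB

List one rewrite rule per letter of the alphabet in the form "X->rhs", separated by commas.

  step 0 ⇒ step 1: BDC ⇒ ACD·DAB·A
    B ↦ ACD
    C ↦ A
    D ↦ DAB
    A ↦ CAD  (constrained at step 1)

A->CAD, B->ACD, C->A, D->DAB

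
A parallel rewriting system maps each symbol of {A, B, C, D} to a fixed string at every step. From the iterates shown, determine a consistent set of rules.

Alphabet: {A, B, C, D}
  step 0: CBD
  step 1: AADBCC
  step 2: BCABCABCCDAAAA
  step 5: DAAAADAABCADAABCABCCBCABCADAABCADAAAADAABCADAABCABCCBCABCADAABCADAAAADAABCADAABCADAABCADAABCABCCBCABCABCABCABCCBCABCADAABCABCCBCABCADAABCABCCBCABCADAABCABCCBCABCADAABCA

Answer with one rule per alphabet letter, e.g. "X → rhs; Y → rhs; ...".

  step 1 ⇒ step 2: AADBCC ⇒ BCA·BCA·BCC·D·AA·AA
    A ↦ BCA
    B ↦ D
    C ↦ AA
    D ↦ BCC

A->BCA, B->D, C->AA, D->BCC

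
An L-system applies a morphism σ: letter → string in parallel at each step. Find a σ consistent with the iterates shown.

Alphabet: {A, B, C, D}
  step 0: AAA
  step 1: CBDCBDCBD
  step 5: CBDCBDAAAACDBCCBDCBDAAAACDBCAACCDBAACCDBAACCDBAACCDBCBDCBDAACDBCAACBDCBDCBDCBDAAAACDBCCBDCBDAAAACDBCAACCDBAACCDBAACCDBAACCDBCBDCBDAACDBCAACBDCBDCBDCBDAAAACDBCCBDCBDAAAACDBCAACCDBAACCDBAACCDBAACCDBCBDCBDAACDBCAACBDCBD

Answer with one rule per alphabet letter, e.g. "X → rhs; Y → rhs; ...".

  step 0 ⇒ step 1: AAA ⇒ CBD·CBD·CBD
    A ↦ CBD
    B ↦ C  (constrained at step 1)
    C ↦ AA  (constrained at step 1)
    D ↦ CDB  (constrained at step 1)

A->CBD, B->C, C->AA, D->CDB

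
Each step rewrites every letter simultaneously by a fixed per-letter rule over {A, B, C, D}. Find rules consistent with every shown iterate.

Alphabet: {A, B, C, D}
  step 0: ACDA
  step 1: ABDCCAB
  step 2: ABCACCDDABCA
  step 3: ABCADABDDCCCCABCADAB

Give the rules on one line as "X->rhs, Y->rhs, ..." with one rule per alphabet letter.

A->AB, B->CA, C->D, D->CC

  step 2 ⇒ step 3: ABCACCDDABCA ⇒ AB·CA·D·AB·D·D·CC·CC·AB·CA·D·AB
    A ↦ AB
    B ↦ CA
    C ↦ D
    D ↦ CC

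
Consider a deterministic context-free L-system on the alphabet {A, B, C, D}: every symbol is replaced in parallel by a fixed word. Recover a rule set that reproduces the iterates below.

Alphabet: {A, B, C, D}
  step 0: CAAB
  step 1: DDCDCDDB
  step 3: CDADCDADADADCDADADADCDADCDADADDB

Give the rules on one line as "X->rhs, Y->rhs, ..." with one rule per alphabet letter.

  step 0 ⇒ step 1: CAAB ⇒ DD·CD·CD·DB
    A ↦ CD
    B ↦ DB
    C ↦ DD
    D ↦ AD  (constrained at step 1)

A->CD, B->DB, C->DD, D->AD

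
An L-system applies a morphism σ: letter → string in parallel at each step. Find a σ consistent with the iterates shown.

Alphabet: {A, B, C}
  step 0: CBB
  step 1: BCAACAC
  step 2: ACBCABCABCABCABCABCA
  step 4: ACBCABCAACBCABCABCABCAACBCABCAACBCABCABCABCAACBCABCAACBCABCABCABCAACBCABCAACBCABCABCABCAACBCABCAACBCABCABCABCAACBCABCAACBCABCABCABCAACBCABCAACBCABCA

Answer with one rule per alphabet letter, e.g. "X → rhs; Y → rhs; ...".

  step 1 ⇒ step 2: BCAACAC ⇒ AC·BCA·BCA·BCA·BCA·BCA·BCA
    A ↦ BCA
    B ↦ AC
    C ↦ BCA

A->BCA, B->AC, C->BCA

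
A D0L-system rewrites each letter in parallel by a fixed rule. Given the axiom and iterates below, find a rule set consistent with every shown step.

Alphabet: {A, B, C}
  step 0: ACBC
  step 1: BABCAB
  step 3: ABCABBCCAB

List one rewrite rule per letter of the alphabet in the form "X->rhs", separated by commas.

A->B, B->C, C->AB

  step 0 ⇒ step 1: ACBC ⇒ B·AB·C·AB
    A ↦ B
    B ↦ C
    C ↦ AB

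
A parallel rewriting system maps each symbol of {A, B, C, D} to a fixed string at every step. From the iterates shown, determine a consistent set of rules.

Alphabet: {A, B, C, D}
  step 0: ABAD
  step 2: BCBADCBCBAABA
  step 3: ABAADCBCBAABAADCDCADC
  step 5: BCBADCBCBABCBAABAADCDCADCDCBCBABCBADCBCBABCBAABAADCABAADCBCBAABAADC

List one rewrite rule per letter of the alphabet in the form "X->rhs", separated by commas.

  step 2 ⇒ step 3: BCBADCBCBAABA ⇒ A·BA·A·DC·BC·BA·A·BA·A·DC·DC·A·DC
    A ↦ DC
    B ↦ A
    C ↦ BA
    D ↦ BC

A->DC, B->A, C->BA, D->BC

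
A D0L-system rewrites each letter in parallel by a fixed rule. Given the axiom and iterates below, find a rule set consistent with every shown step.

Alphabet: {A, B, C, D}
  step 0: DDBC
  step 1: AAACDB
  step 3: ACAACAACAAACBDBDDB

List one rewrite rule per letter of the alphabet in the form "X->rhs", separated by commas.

A->BD, B->AC, C->DB, D->A

  step 0 ⇒ step 1: DDBC ⇒ A·A·AC·DB
    B ↦ AC
    C ↦ DB
    D ↦ A
    A ↦ BD  (constrained at step 1)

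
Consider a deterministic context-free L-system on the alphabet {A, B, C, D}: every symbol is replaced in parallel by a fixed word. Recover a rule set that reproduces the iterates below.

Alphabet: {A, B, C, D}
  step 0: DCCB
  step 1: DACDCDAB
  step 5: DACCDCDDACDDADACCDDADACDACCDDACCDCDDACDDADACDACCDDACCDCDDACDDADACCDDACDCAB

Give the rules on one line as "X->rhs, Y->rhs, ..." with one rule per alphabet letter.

A->C, B->AB, C->CD, D->DA

  step 0 ⇒ step 1: DCCB ⇒ DA·CD·CD·AB
    B ↦ AB
    C ↦ CD
    D ↦ DA
    A ↦ C  (constrained at step 1)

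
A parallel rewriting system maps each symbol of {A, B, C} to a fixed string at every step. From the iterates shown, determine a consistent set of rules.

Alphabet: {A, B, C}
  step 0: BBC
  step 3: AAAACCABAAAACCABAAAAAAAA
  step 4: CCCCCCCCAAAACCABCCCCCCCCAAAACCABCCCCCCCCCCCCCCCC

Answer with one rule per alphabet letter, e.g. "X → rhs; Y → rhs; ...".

A->CC, B->AB, C->AA

  step 3 ⇒ step 4: AAAACCABAAAACCABAAAAAAAA ⇒ CC·CC·CC·CC·AA·AA·CC·AB·CC·CC·CC·CC·AA·AA·CC·AB·CC·CC·CC·CC·CC·CC·CC·CC
    A ↦ CC
    B ↦ AB
    C ↦ AA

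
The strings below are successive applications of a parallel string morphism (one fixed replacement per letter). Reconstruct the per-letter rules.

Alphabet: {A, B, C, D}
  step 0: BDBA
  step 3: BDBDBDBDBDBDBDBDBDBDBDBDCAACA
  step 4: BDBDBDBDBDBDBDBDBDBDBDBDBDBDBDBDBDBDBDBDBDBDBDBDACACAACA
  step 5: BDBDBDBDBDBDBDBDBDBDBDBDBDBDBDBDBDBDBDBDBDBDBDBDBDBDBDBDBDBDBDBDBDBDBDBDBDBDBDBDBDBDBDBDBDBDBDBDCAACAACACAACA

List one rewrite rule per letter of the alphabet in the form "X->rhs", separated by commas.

  step 4 ⇒ step 5: BDBDBDBDBDBDBDBDBDBDBDBDBDBDBDBDBDBDBDBDBDBDBDBDACACAACA ⇒ BD·BD·BD·BD·BD·BD·BD·BD·BD·BD·BD·BD·BD·BD·BD·BD·BD·BD·BD·BD·BD·BD·BD·BD·BD·BD·BD·BD·BD·BD·BD·BD·BD·BD·BD·BD·BD·BD·BD·BD·BD·BD·BD·BD·BD·BD·BD·BD·CA·A·CA·A·CA·CA·A·CA
    A ↦ CA
    B ↦ BD
    C ↦ A
    D ↦ BD

A->CA, B->BD, C->A, D->BD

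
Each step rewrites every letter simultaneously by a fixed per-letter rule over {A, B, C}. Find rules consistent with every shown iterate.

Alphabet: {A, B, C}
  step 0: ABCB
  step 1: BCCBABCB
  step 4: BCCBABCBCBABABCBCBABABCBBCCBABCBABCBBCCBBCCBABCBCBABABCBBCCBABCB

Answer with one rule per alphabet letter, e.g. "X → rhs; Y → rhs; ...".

A->BC, B->CB, C->AB

  step 0 ⇒ step 1: ABCB ⇒ BC·CB·AB·CB
    A ↦ BC
    B ↦ CB
    C ↦ AB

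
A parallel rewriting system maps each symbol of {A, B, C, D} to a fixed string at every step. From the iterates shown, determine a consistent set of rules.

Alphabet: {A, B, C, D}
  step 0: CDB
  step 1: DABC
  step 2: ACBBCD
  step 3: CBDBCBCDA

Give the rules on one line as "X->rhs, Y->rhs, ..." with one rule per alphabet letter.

  step 2 ⇒ step 3: ACBBCD ⇒ CB·D·BC·BC·D·A
    A ↦ CB
    B ↦ BC
    C ↦ D
    D ↦ A

A->CB, B->BC, C->D, D->A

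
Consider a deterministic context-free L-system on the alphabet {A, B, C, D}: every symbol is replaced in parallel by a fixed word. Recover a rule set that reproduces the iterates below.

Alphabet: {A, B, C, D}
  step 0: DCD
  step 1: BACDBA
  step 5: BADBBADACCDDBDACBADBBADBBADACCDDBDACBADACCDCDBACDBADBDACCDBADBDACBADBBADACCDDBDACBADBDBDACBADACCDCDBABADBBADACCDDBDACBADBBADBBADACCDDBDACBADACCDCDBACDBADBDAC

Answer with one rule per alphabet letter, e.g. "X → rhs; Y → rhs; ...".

  step 0 ⇒ step 1: DCD ⇒ BA·CD·BA
    C ↦ CD
    D ↦ BA
    A ↦ DAC  (constrained at step 1)
    B ↦ DB  (constrained at step 1)

A->DAC, B->DB, C->CD, D->BA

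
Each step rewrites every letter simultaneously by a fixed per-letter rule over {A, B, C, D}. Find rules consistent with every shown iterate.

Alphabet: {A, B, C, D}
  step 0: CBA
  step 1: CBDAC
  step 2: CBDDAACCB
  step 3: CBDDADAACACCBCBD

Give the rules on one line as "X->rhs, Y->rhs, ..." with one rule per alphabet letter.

A->AC, B->D, C->CB, D->DA

  step 2 ⇒ step 3: CBDDAACCB ⇒ CB·D·DA·DA·AC·AC·CB·CB·D
    A ↦ AC
    B ↦ D
    C ↦ CB
    D ↦ DA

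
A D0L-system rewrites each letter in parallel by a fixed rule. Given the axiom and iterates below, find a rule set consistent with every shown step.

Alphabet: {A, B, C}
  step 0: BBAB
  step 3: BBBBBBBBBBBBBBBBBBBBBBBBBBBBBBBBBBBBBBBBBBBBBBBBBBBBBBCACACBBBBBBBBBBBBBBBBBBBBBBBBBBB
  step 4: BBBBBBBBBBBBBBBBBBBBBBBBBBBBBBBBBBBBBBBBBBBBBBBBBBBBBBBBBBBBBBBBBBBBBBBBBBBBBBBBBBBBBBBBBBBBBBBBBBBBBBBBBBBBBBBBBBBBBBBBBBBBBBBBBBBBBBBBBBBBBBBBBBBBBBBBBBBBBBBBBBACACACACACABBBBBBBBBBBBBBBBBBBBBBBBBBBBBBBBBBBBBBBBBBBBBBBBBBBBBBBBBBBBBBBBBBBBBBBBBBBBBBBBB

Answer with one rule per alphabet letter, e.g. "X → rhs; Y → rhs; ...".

A->C, B->BBB, C->ACA

  step 3 ⇒ step 4: BBBBBBBBBBBBBBBBBBBBBBBBBBBBBBBBBBBBBBBBBBBBBBBBBBBBBBCACACBBBBBBBBBBBBBBBBBBBBBBBBBBB ⇒ BBB·BBB·BBB·BBB·BBB·BBB·BBB·BBB·BBB·BBB·BBB·BBB·BBB·BBB·BBB·BBB·BBB·BBB·BBB·BBB·BBB·BBB·BBB·BBB·BBB·BBB·BBB·BBB·BBB·BBB·BBB·BBB·BBB·BBB·BBB·BBB·BBB·BBB·BBB·BBB·BBB·BBB·BBB·BBB·BBB·BBB·BBB·BBB·BBB·BBB·BBB·BBB·BBB·BBB·ACA·C·ACA·C·ACA·BBB·BBB·BBB·BBB·BBB·BBB·BBB·BBB·BBB·BBB·BBB·BBB·BBB·BBB·BBB·BBB·BBB·BBB·BBB·BBB·BBB·BBB·BBB·BBB·BBB·BBB·BBB
    A ↦ C
    B ↦ BBB
    C ↦ ACA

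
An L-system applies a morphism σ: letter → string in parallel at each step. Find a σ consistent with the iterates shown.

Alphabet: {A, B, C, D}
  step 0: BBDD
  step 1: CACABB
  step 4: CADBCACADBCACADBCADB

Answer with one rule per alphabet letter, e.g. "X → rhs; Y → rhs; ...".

  step 0 ⇒ step 1: BBDD ⇒ CA·CA·B·B
    B ↦ CA
    D ↦ B
    A ↦ D  (constrained at step 1)
    C ↦ CA  (constrained at step 1)

A->D, B->CA, C->CA, D->B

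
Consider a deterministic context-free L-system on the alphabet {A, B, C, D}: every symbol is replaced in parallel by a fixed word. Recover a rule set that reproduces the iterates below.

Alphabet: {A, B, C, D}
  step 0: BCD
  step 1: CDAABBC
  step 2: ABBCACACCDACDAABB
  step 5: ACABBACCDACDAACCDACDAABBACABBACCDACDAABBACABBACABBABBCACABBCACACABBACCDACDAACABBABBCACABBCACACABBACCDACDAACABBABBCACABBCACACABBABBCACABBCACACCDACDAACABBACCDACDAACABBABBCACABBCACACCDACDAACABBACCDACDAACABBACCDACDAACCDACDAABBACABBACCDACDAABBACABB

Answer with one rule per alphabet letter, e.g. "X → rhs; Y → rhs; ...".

A->AC, B->CDA, C->ABB, D->C

  step 1 ⇒ step 2: CDAABBC ⇒ ABB·C·AC·AC·CDA·CDA·ABB
    A ↦ AC
    B ↦ CDA
    C ↦ ABB
    D ↦ C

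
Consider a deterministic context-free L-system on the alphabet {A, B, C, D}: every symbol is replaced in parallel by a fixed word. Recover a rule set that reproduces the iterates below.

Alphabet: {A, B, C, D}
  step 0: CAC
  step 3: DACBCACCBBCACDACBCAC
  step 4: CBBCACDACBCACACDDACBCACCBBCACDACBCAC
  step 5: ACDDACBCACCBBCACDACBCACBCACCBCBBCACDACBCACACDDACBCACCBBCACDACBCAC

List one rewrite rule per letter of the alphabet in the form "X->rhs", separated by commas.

A->BC, B->D, C->AC, D->CB

  step 4 ⇒ step 5: CBBCACDACBCACACDDACBCACCBBCACDACBCAC ⇒ AC·D·D·AC·BC·AC·CB·BC·AC·D·AC·BC·AC·BC·AC·CB·CB·BC·AC·D·AC·BC·AC·AC·D·D·AC·BC·AC·CB·BC·AC·D·AC·BC·AC
    A ↦ BC
    B ↦ D
    C ↦ AC
    D ↦ CB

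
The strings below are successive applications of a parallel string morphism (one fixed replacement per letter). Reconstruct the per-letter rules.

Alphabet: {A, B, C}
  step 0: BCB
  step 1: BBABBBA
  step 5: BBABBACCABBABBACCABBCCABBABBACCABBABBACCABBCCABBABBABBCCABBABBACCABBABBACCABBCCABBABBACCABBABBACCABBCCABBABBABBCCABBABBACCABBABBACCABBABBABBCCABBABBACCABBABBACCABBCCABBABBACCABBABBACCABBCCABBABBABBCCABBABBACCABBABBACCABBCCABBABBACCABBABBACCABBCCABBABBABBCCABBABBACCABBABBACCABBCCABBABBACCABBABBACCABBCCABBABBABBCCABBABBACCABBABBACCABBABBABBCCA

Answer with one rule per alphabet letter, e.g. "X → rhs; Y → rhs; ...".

  step 0 ⇒ step 1: BCB ⇒ BBA·B·BBA
    B ↦ BBA
    C ↦ B
    A ↦ CCA  (constrained at step 1)

A->CCA, B->BBA, C->B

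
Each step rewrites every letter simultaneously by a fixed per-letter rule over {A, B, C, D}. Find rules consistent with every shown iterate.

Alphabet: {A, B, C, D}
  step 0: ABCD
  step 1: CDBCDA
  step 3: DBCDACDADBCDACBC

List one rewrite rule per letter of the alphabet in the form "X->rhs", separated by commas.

A->C, B->D, C->BC, D->DA

  step 0 ⇒ step 1: ABCD ⇒ C·D·BC·DA
    A ↦ C
    B ↦ D
    C ↦ BC
    D ↦ DA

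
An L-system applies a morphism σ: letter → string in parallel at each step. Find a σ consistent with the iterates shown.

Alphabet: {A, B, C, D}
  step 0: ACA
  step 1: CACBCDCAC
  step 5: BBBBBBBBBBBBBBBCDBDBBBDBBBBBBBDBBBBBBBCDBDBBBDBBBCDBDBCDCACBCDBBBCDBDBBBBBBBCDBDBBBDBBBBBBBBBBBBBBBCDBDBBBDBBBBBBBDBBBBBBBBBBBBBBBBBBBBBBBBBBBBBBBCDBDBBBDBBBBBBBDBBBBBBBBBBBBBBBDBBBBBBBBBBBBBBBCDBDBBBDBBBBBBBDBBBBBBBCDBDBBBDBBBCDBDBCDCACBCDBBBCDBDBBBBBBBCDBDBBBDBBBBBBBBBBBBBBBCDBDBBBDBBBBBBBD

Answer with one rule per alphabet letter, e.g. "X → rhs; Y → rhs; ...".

A->CAC, B->BB, C->BCD, D->BD

  step 0 ⇒ step 1: ACA ⇒ CAC·BCD·CAC
    A ↦ CAC
    C ↦ BCD
    B ↦ BB  (constrained at step 1)
    D ↦ BD  (constrained at step 1)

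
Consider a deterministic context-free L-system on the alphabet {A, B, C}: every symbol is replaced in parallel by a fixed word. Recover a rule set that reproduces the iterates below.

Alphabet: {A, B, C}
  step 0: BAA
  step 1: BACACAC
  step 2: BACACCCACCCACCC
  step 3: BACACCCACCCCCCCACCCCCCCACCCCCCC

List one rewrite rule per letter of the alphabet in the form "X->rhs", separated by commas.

  step 2 ⇒ step 3: BACACCCACCCACCC ⇒ BAC·AC·CC·AC·CC·CC·CC·AC·CC·CC·CC·AC·CC·CC·CC
    A ↦ AC
    B ↦ BAC
    C ↦ CC

A->AC, B->BAC, C->CC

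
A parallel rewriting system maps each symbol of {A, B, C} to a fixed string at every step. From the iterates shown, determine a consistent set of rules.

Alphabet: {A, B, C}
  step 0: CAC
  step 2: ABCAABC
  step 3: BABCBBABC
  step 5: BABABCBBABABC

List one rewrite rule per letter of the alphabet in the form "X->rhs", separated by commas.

  step 2 ⇒ step 3: ABCAABC ⇒ B·A·BC·B·B·A·BC
    A ↦ B
    B ↦ A
    C ↦ BC

A->B, B->A, C->BC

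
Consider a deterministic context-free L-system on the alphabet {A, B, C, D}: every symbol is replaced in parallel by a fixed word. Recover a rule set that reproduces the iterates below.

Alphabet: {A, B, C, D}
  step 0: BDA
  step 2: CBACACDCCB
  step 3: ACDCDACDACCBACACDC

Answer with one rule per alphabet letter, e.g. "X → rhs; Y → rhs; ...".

A->D, B->DC, C->AC, D->CB

  step 2 ⇒ step 3: CBACACDCCB ⇒ AC·DC·D·AC·D·AC·CB·AC·AC·DC
    A ↦ D
    B ↦ DC
    C ↦ AC
    D ↦ CB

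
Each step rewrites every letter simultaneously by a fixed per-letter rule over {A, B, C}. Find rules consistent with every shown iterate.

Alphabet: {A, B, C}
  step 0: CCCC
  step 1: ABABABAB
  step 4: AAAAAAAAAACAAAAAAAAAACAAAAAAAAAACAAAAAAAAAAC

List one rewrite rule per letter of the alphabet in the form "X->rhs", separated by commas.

  step 0 ⇒ step 1: CCCC ⇒ AB·AB·AB·AB
    C ↦ AB
    A ↦ AA  (constrained at step 1)
    B ↦ C  (constrained at step 1)

A->AA, B->C, C->AB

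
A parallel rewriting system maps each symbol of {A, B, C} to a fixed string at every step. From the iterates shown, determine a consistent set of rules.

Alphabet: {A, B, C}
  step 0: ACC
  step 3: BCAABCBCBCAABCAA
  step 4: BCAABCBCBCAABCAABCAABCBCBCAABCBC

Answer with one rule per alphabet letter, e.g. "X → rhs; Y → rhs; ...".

  step 3 ⇒ step 4: BCAABCBCBCAABCAA ⇒ BCA·A·BC·BC·BCA·A·BCA·A·BCA·A·BC·BC·BCA·A·BC·BC
    A ↦ BC
    B ↦ BCA
    C ↦ A

A->BC, B->BCA, C->A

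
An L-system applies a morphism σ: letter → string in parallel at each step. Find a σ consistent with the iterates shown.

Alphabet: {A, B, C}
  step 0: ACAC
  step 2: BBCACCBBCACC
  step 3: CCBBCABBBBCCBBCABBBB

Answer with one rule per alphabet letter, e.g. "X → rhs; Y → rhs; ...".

  step 2 ⇒ step 3: BBCACCBBCACC ⇒ C·C·BB·CA·BB·BB·C·C·BB·CA·BB·BB
    A ↦ CA
    B ↦ C
    C ↦ BB

A->CA, B->C, C->BB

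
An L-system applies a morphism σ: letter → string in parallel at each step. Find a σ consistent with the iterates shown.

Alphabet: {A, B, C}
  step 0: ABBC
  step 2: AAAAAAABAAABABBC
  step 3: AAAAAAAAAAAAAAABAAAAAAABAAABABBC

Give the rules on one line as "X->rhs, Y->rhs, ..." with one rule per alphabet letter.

  step 2 ⇒ step 3: AAAAAAABAAABABBC ⇒ AA·AA·AA·AA·AA·AA·AA·AB·AA·AA·AA·AB·AA·AB·AB·BC
    A ↦ AA
    B ↦ AB
    C ↦ BC

A->AA, B->AB, C->BC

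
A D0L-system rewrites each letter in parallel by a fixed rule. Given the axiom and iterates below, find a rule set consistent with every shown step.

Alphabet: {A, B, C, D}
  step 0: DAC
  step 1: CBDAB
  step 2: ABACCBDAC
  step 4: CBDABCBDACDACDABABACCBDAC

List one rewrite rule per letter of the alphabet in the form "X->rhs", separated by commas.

A->D, B->AC, C->AB, D->CB

  step 1 ⇒ step 2: CBDAB ⇒ AB·AC·CB·D·AC
    A ↦ D
    B ↦ AC
    C ↦ AB
    D ↦ CB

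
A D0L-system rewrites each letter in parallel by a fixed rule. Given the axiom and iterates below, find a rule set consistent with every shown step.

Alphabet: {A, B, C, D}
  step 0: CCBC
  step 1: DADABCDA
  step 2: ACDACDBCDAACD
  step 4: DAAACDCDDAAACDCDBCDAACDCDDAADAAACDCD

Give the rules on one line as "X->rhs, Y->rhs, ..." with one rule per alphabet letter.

  step 1 ⇒ step 2: DADABCDA ⇒ A·CD·A·CD·BC·DA·A·CD
    A ↦ CD
    B ↦ BC
    C ↦ DA
    D ↦ A

A->CD, B->BC, C->DA, D->A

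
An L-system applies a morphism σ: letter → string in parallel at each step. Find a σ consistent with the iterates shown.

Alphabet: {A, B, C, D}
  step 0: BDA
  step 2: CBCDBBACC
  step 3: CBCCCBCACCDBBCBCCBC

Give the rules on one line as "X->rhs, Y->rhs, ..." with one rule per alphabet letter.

  step 2 ⇒ step 3: CBCDBBACC ⇒ CBC·C·CBC·A·C·C·DBB·CBC·CBC
    A ↦ DBB
    B ↦ C
    C ↦ CBC
    D ↦ A

A->DBB, B->C, C->CBC, D->A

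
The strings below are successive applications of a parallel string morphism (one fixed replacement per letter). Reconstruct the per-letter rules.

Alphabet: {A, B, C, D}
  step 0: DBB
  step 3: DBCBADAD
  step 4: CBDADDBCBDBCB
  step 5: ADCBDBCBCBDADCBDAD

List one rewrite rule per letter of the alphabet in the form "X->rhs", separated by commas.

A->DB, B->D, C->A, D->CB

  step 4 ⇒ step 5: CBDADDBCBDBCB ⇒ A·D·CB·DB·CB·CB·D·A·D·CB·D·A·D
    A ↦ DB
    B ↦ D
    C ↦ A
    D ↦ CB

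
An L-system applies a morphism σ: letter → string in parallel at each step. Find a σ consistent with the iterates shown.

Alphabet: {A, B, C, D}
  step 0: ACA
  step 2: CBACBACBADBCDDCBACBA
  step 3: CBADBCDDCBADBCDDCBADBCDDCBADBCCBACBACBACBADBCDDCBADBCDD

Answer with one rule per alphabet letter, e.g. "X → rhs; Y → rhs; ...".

  step 2 ⇒ step 3: CBACBACBADBCDDCBACBA ⇒ CBA·DBC·DD·CBA·DBC·DD·CBA·DBC·DD·CBA·DBC·CBA·CBA·CBA·CBA·DBC·DD·CBA·DBC·DD
    A ↦ DD
    B ↦ DBC
    C ↦ CBA
    D ↦ CBA

A->DD, B->DBC, C->CBA, D->CBA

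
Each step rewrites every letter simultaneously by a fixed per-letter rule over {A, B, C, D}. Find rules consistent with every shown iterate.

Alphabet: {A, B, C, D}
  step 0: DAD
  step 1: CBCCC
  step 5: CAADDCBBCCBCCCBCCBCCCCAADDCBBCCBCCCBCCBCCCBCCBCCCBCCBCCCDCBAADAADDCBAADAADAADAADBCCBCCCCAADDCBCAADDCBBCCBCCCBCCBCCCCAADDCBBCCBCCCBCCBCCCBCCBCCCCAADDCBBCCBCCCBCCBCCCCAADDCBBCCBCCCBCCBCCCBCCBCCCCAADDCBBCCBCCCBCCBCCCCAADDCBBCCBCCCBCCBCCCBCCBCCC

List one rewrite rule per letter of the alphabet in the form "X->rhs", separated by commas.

  step 0 ⇒ step 1: DAD ⇒ C·BCC·C
    A ↦ BCC
    D ↦ C
    B ↦ DCB  (constrained at step 1)
    C ↦ AAD  (constrained at step 1)

A->BCC, B->DCB, C->AAD, D->C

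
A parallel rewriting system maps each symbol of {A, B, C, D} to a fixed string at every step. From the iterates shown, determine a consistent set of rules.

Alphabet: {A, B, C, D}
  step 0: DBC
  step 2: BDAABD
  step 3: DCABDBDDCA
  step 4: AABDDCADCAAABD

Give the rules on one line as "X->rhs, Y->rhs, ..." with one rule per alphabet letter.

A->BD, B->DC, C->A, D->A

  step 3 ⇒ step 4: DCABDBDDCA ⇒ A·A·BD·DC·A·DC·A·A·A·BD
    A ↦ BD
    B ↦ DC
    C ↦ A
    D ↦ A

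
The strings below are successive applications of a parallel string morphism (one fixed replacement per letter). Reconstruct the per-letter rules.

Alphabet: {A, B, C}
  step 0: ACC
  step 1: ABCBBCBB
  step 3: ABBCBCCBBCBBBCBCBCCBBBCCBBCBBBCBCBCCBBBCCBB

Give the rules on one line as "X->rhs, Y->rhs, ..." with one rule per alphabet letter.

  step 0 ⇒ step 1: ACC ⇒ AB·CBB·CBB
    A ↦ AB
    C ↦ CBB
    B ↦ BC  (constrained at step 1)

A->AB, B->BC, C->CBB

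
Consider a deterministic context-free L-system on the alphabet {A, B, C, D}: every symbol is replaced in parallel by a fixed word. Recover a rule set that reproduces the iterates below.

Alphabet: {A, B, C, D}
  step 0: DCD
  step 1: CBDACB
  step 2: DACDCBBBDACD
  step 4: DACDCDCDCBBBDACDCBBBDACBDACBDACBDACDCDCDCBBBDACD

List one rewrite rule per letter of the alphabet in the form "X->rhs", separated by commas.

A->BB, B->CD, C->DA, D->CB

  step 1 ⇒ step 2: CBDACB ⇒ DA·CD·CB·BB·DA·CD
    A ↦ BB
    B ↦ CD
    C ↦ DA
    D ↦ CB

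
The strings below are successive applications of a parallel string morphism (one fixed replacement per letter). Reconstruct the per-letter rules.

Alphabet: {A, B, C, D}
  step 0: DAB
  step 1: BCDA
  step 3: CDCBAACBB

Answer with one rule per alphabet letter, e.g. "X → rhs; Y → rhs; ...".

A->CD, B->A, C->CB, D->B

  step 0 ⇒ step 1: DAB ⇒ B·CD·A
    A ↦ CD
    B ↦ A
    D ↦ B
    C ↦ CB  (constrained at step 1)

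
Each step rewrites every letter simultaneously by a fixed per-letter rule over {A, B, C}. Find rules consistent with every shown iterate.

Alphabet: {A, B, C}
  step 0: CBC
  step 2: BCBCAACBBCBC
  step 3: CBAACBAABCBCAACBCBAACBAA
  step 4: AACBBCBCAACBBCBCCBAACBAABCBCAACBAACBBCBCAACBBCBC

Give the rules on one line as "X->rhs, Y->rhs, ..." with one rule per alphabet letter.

  step 3 ⇒ step 4: CBAACBAABCBCAACBCBAACBAA ⇒ AA·CB·BC·BC·AA·CB·BC·BC·CB·AA·CB·AA·BC·BC·AA·CB·AA·CB·BC·BC·AA·CB·BC·BC
    A ↦ BC
    B ↦ CB
    C ↦ AA

A->BC, B->CB, C->AA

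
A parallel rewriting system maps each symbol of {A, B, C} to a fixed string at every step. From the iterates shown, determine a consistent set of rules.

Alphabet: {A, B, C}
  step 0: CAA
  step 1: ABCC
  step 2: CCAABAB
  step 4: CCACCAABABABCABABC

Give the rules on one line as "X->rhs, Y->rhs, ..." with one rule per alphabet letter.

  step 1 ⇒ step 2: ABCC ⇒ C·CA·AB·AB
    A ↦ C
    B ↦ CA
    C ↦ AB

A->C, B->CA, C->AB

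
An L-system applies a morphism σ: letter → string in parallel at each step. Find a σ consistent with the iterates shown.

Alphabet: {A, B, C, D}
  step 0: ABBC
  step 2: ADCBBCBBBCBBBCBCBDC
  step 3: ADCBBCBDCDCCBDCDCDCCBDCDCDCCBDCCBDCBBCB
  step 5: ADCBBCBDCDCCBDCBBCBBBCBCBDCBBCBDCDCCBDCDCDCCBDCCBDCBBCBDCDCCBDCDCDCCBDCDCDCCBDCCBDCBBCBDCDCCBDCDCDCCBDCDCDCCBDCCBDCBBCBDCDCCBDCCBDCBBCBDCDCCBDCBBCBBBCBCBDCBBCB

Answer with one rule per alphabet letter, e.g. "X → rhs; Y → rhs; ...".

A->ADC, B->DC, C->CB, D->BB

  step 2 ⇒ step 3: ADCBBCBBBCBBBCBCBDC ⇒ ADC·BB·CB·DC·DC·CB·DC·DC·DC·CB·DC·DC·DC·CB·DC·CB·DC·BB·CB
    A ↦ ADC
    B ↦ DC
    C ↦ CB
    D ↦ BB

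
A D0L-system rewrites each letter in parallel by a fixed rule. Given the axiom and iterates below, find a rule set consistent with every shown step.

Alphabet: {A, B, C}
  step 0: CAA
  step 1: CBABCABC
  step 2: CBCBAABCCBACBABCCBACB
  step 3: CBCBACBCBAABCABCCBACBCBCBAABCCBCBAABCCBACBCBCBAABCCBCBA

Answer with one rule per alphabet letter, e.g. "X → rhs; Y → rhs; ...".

A->ABC, B->CBA, C->CB

  step 2 ⇒ step 3: CBCBAABCCBACBABCCBACB ⇒ CB·CBA·CB·CBA·ABC·ABC·CBA·CB·CB·CBA·ABC·CB·CBA·ABC·CBA·CB·CB·CBA·ABC·CB·CBA
    A ↦ ABC
    B ↦ CBA
    C ↦ CB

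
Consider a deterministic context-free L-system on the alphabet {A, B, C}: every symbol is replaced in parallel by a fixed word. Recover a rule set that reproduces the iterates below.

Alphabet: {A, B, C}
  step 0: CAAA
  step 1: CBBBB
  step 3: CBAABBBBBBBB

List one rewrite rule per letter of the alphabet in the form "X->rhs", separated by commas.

A->B, B->AA, C->CB

  step 0 ⇒ step 1: CAAA ⇒ CB·B·B·B
    A ↦ B
    C ↦ CB
    B ↦ AA  (constrained at step 1)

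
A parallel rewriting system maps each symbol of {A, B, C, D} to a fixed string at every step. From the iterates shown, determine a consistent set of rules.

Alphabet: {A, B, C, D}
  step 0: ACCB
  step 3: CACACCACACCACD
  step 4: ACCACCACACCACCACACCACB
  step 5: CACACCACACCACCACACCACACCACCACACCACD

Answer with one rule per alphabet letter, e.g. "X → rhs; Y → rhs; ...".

  step 4 ⇒ step 5: ACCACCACACCACCACACCACB ⇒ C·AC·AC·C·AC·AC·C·AC·C·AC·AC·C·AC·AC·C·AC·C·AC·AC·C·AC·D
    A ↦ C
    B ↦ D
    C ↦ AC
  step 3 ⇒ step 4: CACACCACACCACD ⇒ AC·C·AC·C·AC·AC·C·AC·C·AC·AC·C·AC·B
    D ↦ B

A->C, B->D, C->AC, D->B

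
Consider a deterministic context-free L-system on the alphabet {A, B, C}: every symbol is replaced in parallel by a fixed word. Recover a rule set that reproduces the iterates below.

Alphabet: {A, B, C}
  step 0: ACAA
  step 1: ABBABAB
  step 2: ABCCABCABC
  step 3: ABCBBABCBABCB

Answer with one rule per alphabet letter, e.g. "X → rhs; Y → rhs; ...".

A->AB, B->C, C->B

  step 2 ⇒ step 3: ABCCABCABC ⇒ AB·C·B·B·AB·C·B·AB·C·B
    A ↦ AB
    B ↦ C
    C ↦ B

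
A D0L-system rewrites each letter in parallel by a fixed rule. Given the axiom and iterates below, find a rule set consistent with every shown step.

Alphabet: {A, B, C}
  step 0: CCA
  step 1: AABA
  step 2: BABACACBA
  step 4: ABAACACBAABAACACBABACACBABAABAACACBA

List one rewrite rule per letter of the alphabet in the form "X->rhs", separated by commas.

A->BA, B->CAC, C->A

  step 1 ⇒ step 2: AABA ⇒ BA·BA·CAC·BA
    A ↦ BA
    B ↦ CAC
  step 0 ⇒ step 1: CCA ⇒ A·A·BA
    C ↦ A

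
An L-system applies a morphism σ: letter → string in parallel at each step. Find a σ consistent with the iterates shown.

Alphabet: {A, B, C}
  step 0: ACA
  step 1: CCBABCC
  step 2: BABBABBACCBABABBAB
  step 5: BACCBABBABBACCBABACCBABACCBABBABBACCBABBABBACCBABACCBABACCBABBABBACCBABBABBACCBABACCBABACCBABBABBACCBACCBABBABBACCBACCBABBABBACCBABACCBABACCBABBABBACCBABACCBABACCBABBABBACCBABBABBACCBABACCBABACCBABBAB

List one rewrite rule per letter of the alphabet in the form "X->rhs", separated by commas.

  step 1 ⇒ step 2: CCBABCC ⇒ BAB·BAB·BA·CC·BA·BAB·BAB
    A ↦ CC
    B ↦ BA
    C ↦ BAB

A->CC, B->BA, C->BAB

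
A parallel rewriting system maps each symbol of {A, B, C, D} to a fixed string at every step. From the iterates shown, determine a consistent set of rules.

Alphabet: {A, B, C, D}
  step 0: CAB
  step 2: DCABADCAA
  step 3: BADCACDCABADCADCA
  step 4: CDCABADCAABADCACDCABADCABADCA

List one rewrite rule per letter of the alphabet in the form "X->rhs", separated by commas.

  step 3 ⇒ step 4: BADCACDCABADCADCA ⇒ C·DCA·B·A·DCA·A·B·A·DCA·C·DCA·B·A·DCA·B·A·DCA
    A ↦ DCA
    B ↦ C
    C ↦ A
    D ↦ B

A->DCA, B->C, C->A, D->B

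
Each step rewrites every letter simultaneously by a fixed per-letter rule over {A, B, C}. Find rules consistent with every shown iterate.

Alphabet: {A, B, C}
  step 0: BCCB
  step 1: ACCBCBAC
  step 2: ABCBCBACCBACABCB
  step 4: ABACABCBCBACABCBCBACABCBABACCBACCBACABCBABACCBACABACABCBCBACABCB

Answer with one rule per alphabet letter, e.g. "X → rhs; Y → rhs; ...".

A->AB, B->AC, C->CB

  step 1 ⇒ step 2: ACCBCBAC ⇒ AB·CB·CB·AC·CB·AC·AB·CB
    A ↦ AB
    B ↦ AC
    C ↦ CB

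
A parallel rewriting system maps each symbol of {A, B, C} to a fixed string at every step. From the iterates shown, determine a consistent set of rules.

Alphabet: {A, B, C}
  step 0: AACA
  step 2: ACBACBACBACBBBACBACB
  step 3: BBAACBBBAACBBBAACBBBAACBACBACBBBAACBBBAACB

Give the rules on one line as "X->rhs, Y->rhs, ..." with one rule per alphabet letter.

A->BB, B->ACB, C->A

  step 2 ⇒ step 3: ACBACBACBACBBBACBACB ⇒ BB·A·ACB·BB·A·ACB·BB·A·ACB·BB·A·ACB·ACB·ACB·BB·A·ACB·BB·A·ACB
    A ↦ BB
    B ↦ ACB
    C ↦ A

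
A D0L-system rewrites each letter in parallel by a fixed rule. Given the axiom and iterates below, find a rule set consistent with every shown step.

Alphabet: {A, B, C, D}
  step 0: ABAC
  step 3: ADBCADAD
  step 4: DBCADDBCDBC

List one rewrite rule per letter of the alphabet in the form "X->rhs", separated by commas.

  step 3 ⇒ step 4: ADBCADAD ⇒ D·BC·A·D·D·BC·D·BC
    A ↦ D
    B ↦ A
    C ↦ D
    D ↦ BC

A->D, B->A, C->D, D->BC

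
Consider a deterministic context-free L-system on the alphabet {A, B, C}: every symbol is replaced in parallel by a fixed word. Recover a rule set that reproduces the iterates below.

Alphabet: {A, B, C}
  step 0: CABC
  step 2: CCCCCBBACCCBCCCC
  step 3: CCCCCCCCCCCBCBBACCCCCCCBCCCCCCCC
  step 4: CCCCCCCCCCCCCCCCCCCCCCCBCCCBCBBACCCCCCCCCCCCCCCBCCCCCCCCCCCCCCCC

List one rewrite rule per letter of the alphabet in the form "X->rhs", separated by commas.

  step 3 ⇒ step 4: CCCCCCCCCCCBCBBACCCCCCCBCCCCCCCC ⇒ CC·CC·CC·CC·CC·CC·CC·CC·CC·CC·CC·CB·CC·CB·CB·BA·CC·CC·CC·CC·CC·CC·CC·CB·CC·CC·CC·CC·CC·CC·CC·CC
    A ↦ BA
    B ↦ CB
    C ↦ CC

A->BA, B->CB, C->CC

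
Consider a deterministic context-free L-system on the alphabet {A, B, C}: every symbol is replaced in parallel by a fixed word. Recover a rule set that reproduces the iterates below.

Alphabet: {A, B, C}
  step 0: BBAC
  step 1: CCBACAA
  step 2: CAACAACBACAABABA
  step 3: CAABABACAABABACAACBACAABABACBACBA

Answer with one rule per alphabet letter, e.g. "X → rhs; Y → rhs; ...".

  step 2 ⇒ step 3: CAACAACBACAABABA ⇒ CAA·BA·BA·CAA·BA·BA·CAA·C·BA·CAA·BA·BA·C·BA·C·BA
    A ↦ BA
    B ↦ C
    C ↦ CAA

A->BA, B->C, C->CAA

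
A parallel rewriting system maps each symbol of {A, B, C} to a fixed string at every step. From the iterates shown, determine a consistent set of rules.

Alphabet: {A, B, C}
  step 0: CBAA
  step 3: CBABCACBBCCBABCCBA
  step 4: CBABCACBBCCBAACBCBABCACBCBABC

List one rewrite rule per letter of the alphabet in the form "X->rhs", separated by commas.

A->BC, B->A, C->CB

  step 3 ⇒ step 4: CBABCACBBCCBABCCBA ⇒ CB·A·BC·A·CB·BC·CB·A·A·CB·CB·A·BC·A·CB·CB·A·BC
    A ↦ BC
    B ↦ A
    C ↦ CB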